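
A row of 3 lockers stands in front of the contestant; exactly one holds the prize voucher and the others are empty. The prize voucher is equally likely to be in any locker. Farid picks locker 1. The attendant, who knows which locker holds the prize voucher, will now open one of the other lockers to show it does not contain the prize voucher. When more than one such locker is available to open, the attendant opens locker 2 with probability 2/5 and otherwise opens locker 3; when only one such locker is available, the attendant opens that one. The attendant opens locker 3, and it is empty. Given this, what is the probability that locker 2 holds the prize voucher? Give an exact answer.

5/8

Apply Bayes' rule, conditioning on where the prize voucher actually is.
If it is in locker 1 (prior 1/3): locker 2 is available but not opened, probability 3/5; weight (1/3)·(3/5) = 1/5.
If it is in locker 2 (prior 1/3): only locker 3 is available, probability 1; weight (1/3)·1 = 1/3.
If it is in locker 3 (prior 1/3): the attendant opened locker 3, so this case is ruled out; weight (1/3)·0 = 0.
The weights sum to 8/15.
So P(the prize voucher in locker 2 | the attendant opened locker 3) = (1/3) / (8/15) = 5/8.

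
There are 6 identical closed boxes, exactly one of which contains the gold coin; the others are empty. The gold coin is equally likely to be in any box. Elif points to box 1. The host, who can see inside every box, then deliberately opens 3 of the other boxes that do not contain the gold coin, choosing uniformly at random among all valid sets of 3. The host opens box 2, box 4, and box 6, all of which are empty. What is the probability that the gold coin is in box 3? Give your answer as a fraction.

Condition on the true location of the gold coin.
If it is in box 1 (prior 1/6): the host has 10 equally likely choices, so probability 1/10; weight (1/6)·(1/10) = 1/60.
If it is in any of boxes 2, 4, and 6 (prior 1/6 each): that box was opened and seen not to hold the prize — ruled out; weight (1/6)·0 = 0 each.
If it is in either of boxes 3 and 5 (prior 1/6 each): the host has 4 equally likely choices, so probability 1/4; weight (1/6)·(1/4) = 1/24 each.
The weights sum to 1/10.
So P(the gold coin in box 3 | the host opened box 2, box 4, and box 6) = (1/24) / (1/10) = 5/12.

5/12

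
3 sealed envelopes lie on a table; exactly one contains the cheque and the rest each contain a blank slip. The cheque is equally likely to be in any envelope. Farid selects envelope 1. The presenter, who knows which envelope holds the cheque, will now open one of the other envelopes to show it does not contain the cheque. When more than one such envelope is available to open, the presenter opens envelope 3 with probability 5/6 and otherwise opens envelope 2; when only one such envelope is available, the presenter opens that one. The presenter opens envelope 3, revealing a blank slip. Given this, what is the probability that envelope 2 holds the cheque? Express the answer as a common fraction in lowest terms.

Apply Bayes' rule, conditioning on where the cheque actually is.
If it is in envelope 1 (prior 1/3): envelope 3 is available, opened with probability 5/6; weight (1/3)·(5/6) = 5/18.
If it is in envelope 2 (prior 1/3): only envelope 3 is available, probability 1; weight (1/3)·1 = 1/3.
If it is in envelope 3 (prior 1/3): the presenter opened envelope 3, so this case is ruled out; weight (1/3)·0 = 0.
The weights sum to 11/18.
So P(the cheque in envelope 2 | the presenter opened envelope 3) = (1/3) / (11/18) = 6/11.

6/11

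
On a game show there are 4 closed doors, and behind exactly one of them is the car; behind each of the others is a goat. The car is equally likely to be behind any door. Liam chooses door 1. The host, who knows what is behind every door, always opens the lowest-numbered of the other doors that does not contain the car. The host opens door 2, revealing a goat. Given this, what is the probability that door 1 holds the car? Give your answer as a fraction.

Condition on the true location of the car.
If it is behind any of doors 1, 3, and 4 (prior 1/4 each): door 2 is the lowest-numbered option available, probability 1; weight (1/4)·1 = 1/4 each.
If it is behind door 2 (prior 1/4): the host opened door 2, so this case is ruled out; weight (1/4)·0 = 0.
The weights sum to 3/4.
So P(the car behind door 1 | the host opened door 2) = (1/4) / (3/4) = 1/3.

1/3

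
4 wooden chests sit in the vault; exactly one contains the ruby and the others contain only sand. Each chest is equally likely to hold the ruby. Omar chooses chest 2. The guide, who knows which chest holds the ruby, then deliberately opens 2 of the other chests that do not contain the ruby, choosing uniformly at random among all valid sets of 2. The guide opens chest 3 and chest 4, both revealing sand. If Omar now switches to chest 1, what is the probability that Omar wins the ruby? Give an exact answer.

3/4

Consider each possible location of the ruby in turn.
If it is in chest 1 (prior 1/4): the guide has no choice, probability 1; weight (1/4)·1 = 1/4.
If it is in chest 2 (prior 1/4): the guide has 3 equally likely choices, so probability 1/3; weight (1/4)·(1/3) = 1/12.
If it is in either of chests 3 and 4 (prior 1/4 each): that chest was opened and seen not to hold the prize — ruled out; weight (1/4)·0 = 0 each.
The weights sum to 1/3.
So P(the ruby in chest 1 | the guide opened chest 3 and chest 4) = (1/4) / (1/3) = 3/4.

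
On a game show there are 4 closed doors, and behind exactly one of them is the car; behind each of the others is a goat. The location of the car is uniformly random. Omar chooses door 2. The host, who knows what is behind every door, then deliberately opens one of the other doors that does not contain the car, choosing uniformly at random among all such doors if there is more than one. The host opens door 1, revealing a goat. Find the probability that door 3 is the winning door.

3/8

Apply Bayes' rule, conditioning on where the car actually is.
If it is behind door 1 (prior 1/4): the host opened door 1, so this case is ruled out; weight (1/4)·0 = 0.
If it is behind door 2 (prior 1/4): the host has 3 equally likely choices, so probability 1/3; weight (1/4)·(1/3) = 1/12.
If it is behind either of doors 3 and 4 (prior 1/4 each): the host has 2 equally likely choices, so probability 1/2; weight (1/4)·(1/2) = 1/8 each.
The weights sum to 1/3.
So P(the car behind door 3 | the host opened door 1) = (1/8) / (1/3) = 3/8.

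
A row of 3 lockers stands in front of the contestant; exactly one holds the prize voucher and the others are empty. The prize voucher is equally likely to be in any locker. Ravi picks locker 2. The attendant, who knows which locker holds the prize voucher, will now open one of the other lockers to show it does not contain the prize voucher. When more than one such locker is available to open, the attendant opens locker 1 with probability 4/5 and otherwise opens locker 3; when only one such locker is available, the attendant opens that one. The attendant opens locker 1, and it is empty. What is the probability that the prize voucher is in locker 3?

5/9

Consider each possible location of the prize voucher in turn.
If it is in locker 1 (prior 1/3): the attendant opened locker 1, so this case is ruled out; weight (1/3)·0 = 0.
If it is in locker 2 (prior 1/3): locker 1 is available, opened with probability 4/5; weight (1/3)·(4/5) = 4/15.
If it is in locker 3 (prior 1/3): only locker 1 is available, probability 1; weight (1/3)·1 = 1/3.
The weights sum to 3/5.
So P(the prize voucher in locker 3 | the attendant opened locker 1) = (1/3) / (3/5) = 5/9.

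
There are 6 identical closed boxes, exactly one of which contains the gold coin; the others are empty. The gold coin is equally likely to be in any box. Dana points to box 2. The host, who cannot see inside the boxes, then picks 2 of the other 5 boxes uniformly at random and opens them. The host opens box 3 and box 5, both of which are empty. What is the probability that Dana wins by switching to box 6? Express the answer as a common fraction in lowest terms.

1/4

Apply Bayes' rule, conditioning on where the gold coin actually is.
If it is in any of boxes 1, 2, 4, and 6 (prior 1/6 each): the host picks exactly this set with probability 1/10 regardless, and none is the prize; weight (1/6)·(1/10) = 1/60 each.
If it is in either of boxes 3 and 5 (prior 1/6 each): that box was opened and seen not to hold the prize — ruled out; weight (1/6)·0 = 0 each.
The weights sum to 1/15.
So P(the gold coin in box 6 | the host opened box 3 and box 5) = (1/60) / (1/15) = 1/4.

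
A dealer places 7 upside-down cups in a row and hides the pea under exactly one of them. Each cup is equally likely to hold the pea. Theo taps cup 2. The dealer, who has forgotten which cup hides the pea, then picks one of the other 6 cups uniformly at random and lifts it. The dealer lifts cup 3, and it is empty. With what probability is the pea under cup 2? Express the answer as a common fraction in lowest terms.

1/6

Apply Bayes' rule, conditioning on where the pea actually is.
If it is under any of cups 1, 2, 4, 5, 6, and 7 (prior 1/7 each): the dealer picks cup 3 with probability 1/6 regardless, and it is not the prize; weight (1/7)·(1/6) = 1/42 each.
If it is under cup 3 (prior 1/7): the dealer opened cup 3, so this case is ruled out; weight (1/7)·0 = 0.
The weights sum to 1/7.
So P(the pea under cup 2 | the dealer opened cup 3) = (1/42) / (1/7) = 1/6.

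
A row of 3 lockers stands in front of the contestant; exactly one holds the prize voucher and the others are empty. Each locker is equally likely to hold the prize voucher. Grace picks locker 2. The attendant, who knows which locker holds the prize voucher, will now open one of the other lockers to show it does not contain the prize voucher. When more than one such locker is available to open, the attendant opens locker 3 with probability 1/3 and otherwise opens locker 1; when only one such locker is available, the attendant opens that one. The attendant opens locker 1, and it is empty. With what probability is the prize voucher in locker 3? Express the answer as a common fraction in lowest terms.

3/5

Condition on the true location of the prize voucher.
If it is in locker 1 (prior 1/3): the attendant opened locker 1, so this case is ruled out; weight (1/3)·0 = 0.
If it is in locker 2 (prior 1/3): locker 3 is available but not opened, probability 2/3; weight (1/3)·(2/3) = 2/9.
If it is in locker 3 (prior 1/3): only locker 1 is available, probability 1; weight (1/3)·1 = 1/3.
The weights sum to 5/9.
So P(the prize voucher in locker 3 | the attendant opened locker 1) = (1/3) / (5/9) = 3/5.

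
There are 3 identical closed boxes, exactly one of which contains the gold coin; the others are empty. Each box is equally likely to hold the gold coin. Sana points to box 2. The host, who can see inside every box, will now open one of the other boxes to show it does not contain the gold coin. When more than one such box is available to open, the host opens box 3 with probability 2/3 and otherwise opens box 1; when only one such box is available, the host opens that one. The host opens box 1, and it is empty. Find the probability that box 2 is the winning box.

Condition on the true location of the gold coin.
If it is in box 1 (prior 1/3): the host opened box 1, so this case is ruled out; weight (1/3)·0 = 0.
If it is in box 2 (prior 1/3): box 3 is available but not opened, probability 1/3; weight (1/3)·(1/3) = 1/9.
If it is in box 3 (prior 1/3): only box 1 is available, probability 1; weight (1/3)·1 = 1/3.
The weights sum to 4/9.
So P(the gold coin in box 2 | the host opened box 1) = (1/9) / (4/9) = 1/4.

1/4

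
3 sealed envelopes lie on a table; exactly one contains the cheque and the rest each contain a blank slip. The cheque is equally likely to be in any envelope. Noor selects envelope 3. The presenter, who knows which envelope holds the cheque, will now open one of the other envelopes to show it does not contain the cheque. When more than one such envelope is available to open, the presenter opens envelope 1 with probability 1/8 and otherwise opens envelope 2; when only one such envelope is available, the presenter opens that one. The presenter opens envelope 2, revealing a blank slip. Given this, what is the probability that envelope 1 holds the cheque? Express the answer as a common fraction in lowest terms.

Condition on the true location of the cheque.
If it is in envelope 1 (prior 1/3): only envelope 2 is available, probability 1; weight (1/3)·1 = 1/3.
If it is in envelope 2 (prior 1/3): the presenter opened envelope 2, so this case is ruled out; weight (1/3)·0 = 0.
If it is in envelope 3 (prior 1/3): envelope 1 is available but not opened, probability 7/8; weight (1/3)·(7/8) = 7/24.
The weights sum to 5/8.
So P(the cheque in envelope 1 | the presenter opened envelope 2) = (1/3) / (5/8) = 8/15.

8/15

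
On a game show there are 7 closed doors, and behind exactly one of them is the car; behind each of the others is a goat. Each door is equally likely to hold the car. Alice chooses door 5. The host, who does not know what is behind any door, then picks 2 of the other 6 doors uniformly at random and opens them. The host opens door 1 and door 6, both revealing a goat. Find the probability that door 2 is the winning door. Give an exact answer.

1/5

Condition on the true location of the car.
If it is behind either of doors 1 and 6 (prior 1/7 each): that door was opened and seen not to hold the prize — ruled out; weight (1/7)·0 = 0 each.
If it is behind any of doors 2, 3, 4, 5, and 7 (prior 1/7 each): the host picks exactly this set with probability 1/15 regardless, and none is the prize; weight (1/7)·(1/15) = 1/105 each.
The weights sum to 1/21.
So P(the car behind door 2 | the host opened door 1 and door 6) = (1/105) / (1/21) = 1/5.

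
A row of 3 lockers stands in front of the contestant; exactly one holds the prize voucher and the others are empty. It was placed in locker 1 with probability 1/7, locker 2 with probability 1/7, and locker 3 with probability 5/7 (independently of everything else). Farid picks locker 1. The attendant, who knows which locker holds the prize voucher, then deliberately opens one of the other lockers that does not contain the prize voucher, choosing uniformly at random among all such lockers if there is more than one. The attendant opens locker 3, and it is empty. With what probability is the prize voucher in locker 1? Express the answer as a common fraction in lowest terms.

Apply Bayes' rule, conditioning on where the prize voucher actually is.
If it is in locker 1 (prior 1/7): the attendant has 2 equally likely choices, so probability 1/2; weight (1/7)·(1/2) = 1/14.
If it is in locker 2 (prior 1/7): the attendant has no choice, probability 1; weight (1/7)·1 = 1/7.
If it is in locker 3 (prior 5/7): the attendant opened locker 3, so this case is ruled out; weight (5/7)·0 = 0.
The weights sum to 3/14.
So P(the prize voucher in locker 1 | the attendant opened locker 3) = (1/14) / (3/14) = 1/3.

1/3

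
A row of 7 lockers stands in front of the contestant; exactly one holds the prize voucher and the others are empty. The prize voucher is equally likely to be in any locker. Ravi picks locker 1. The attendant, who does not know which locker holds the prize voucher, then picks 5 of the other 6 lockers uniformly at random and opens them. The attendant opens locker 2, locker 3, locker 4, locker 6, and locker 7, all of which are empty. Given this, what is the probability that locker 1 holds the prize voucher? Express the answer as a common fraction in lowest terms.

Consider each possible location of the prize voucher in turn.
If it is in either of lockers 1 and 5 (prior 1/7 each): the attendant picks exactly this set with probability 1/6 regardless, and none is the prize; weight (1/7)·(1/6) = 1/42 each.
If it is in any of lockers 2, 3, 4, 6, and 7 (prior 1/7 each): that locker was opened and seen not to hold the prize — ruled out; weight (1/7)·0 = 0 each.
The weights sum to 1/21.
So P(the prize voucher in locker 1 | the attendant opened locker 2, locker 3, locker 4, locker 6, and locker 7) = (1/42) / (1/21) = 1/2.

1/2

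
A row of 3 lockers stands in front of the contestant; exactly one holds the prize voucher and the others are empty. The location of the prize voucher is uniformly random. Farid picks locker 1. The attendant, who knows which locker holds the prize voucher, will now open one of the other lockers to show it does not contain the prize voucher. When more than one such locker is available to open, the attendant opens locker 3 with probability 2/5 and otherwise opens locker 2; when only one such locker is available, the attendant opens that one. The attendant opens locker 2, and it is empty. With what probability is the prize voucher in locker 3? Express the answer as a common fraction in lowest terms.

Consider each possible location of the prize voucher in turn.
If it is in locker 1 (prior 1/3): locker 3 is available but not opened, probability 3/5; weight (1/3)·(3/5) = 1/5.
If it is in locker 2 (prior 1/3): the attendant opened locker 2, so this case is ruled out; weight (1/3)·0 = 0.
If it is in locker 3 (prior 1/3): only locker 2 is available, probability 1; weight (1/3)·1 = 1/3.
The weights sum to 8/15.
So P(the prize voucher in locker 3 | the attendant opened locker 2) = (1/3) / (8/15) = 5/8.

5/8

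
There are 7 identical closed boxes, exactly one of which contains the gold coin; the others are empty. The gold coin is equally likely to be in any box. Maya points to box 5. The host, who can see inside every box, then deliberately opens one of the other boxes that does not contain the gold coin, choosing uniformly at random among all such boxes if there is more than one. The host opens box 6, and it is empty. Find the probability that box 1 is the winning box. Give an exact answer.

Apply Bayes' rule, conditioning on where the gold coin actually is.
If it is in any of boxes 1, 2, 3, 4, and 7 (prior 1/7 each): the host has 5 equally likely choices, so probability 1/5; weight (1/7)·(1/5) = 1/35 each.
If it is in box 5 (prior 1/7): the host has 6 equally likely choices, so probability 1/6; weight (1/7)·(1/6) = 1/42.
If it is in box 6 (prior 1/7): the host opened box 6, so this case is ruled out; weight (1/7)·0 = 0.
The weights sum to 1/6.
So P(the gold coin in box 1 | the host opened box 6) = (1/35) / (1/6) = 6/35.

6/35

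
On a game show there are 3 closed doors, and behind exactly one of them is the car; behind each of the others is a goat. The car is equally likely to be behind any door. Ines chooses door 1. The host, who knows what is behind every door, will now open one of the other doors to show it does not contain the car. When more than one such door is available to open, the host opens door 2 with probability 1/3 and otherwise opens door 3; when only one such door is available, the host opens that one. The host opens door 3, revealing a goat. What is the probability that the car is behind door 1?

Consider each possible location of the car in turn.
If it is behind door 1 (prior 1/3): door 2 is available but not opened, probability 2/3; weight (1/3)·(2/3) = 2/9.
If it is behind door 2 (prior 1/3): only door 3 is available, probability 1; weight (1/3)·1 = 1/3.
If it is behind door 3 (prior 1/3): the host opened door 3, so this case is ruled out; weight (1/3)·0 = 0.
The weights sum to 5/9.
So P(the car behind door 1 | the host opened door 3) = (2/9) / (5/9) = 2/5.

2/5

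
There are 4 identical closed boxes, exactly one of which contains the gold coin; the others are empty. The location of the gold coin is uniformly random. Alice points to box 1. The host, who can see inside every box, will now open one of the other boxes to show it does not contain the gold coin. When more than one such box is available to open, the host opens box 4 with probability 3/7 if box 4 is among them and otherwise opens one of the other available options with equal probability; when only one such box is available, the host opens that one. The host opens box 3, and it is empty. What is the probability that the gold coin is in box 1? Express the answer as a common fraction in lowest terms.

Apply Bayes' rule, conditioning on where the gold coin actually is.
If it is in box 1 (prior 1/4): box 4 is available but not opened; box 3 gets probability (1 − 3/7)/2 = 2/7; weight (1/4)·(2/7) = 1/14.
If it is in box 2 (prior 1/4): box 4 is available but not opened, probability 4/7; weight (1/4)·(4/7) = 1/7.
If it is in box 3 (prior 1/4): the host opened box 3, so this case is ruled out; weight (1/4)·0 = 0.
If it is in box 4 (prior 1/4): box 4 holds the prize so is unavailable; the host chooses uniformly among the 2 others, probability 1/2; weight (1/4)·(1/2) = 1/8.
The weights sum to 19/56.
So P(the gold coin in box 1 | the host opened box 3) = (1/14) / (19/56) = 4/19.

4/19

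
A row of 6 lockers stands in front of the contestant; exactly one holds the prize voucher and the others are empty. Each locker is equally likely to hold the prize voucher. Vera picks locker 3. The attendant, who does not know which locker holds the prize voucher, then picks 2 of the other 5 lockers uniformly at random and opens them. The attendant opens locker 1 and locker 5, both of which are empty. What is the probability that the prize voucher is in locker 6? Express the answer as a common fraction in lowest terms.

Consider each possible location of the prize voucher in turn.
If it is in either of lockers 1 and 5 (prior 1/6 each): that locker was opened and seen not to hold the prize — ruled out; weight (1/6)·0 = 0 each.
If it is in any of lockers 2, 3, 4, and 6 (prior 1/6 each): the attendant picks exactly this set with probability 1/10 regardless, and none is the prize; weight (1/6)·(1/10) = 1/60 each.
The weights sum to 1/15.
So P(the prize voucher in locker 6 | the attendant opened locker 1 and locker 5) = (1/60) / (1/15) = 1/4.

1/4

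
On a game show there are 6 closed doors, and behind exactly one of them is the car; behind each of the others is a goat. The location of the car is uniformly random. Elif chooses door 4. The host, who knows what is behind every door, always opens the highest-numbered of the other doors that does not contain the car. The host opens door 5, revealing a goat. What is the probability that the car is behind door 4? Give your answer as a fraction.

0

Consider each possible location of the car in turn.
If it is behind any of doors 1, 2, 3, and 4 (prior 1/6 each): the host would have opened door 6 instead, probability 0; weight (1/6)·0 = 0 each.
If it is behind door 5 (prior 1/6): the host opened door 5, so this case is ruled out; weight (1/6)·0 = 0.
If it is behind door 6 (prior 1/6): door 5 is the highest-numbered option available, probability 1; weight (1/6)·1 = 1/6.
The weights sum to 1/6.
So P(the car behind door 4 | the host opened door 5) = 0 / (1/6) = 0.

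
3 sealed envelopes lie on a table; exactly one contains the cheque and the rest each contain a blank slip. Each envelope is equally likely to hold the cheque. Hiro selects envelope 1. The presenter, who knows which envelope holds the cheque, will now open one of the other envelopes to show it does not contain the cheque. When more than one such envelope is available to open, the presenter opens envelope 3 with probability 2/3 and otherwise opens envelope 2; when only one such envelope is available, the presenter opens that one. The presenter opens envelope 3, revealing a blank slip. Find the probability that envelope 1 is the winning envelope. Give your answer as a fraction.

Condition on the true location of the cheque.
If it is in envelope 1 (prior 1/3): envelope 3 is available, opened with probability 2/3; weight (1/3)·(2/3) = 2/9.
If it is in envelope 2 (prior 1/3): only envelope 3 is available, probability 1; weight (1/3)·1 = 1/3.
If it is in envelope 3 (prior 1/3): the presenter opened envelope 3, so this case is ruled out; weight (1/3)·0 = 0.
The weights sum to 5/9.
So P(the cheque in envelope 1 | the presenter opened envelope 3) = (2/9) / (5/9) = 2/5.

2/5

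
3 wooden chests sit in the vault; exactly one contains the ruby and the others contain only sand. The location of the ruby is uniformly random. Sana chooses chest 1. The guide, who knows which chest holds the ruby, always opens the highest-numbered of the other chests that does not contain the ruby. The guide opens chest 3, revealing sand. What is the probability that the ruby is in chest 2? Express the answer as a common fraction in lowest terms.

1/2

Apply Bayes' rule, conditioning on where the ruby actually is.
If it is in either of chests 1 and 2 (prior 1/3 each): chest 3 is the highest-numbered option available, probability 1; weight (1/3)·1 = 1/3 each.
If it is in chest 3 (prior 1/3): the guide opened chest 3, so this case is ruled out; weight (1/3)·0 = 0.
The weights sum to 2/3.
So P(the ruby in chest 2 | the guide opened chest 3) = (1/3) / (2/3) = 1/2.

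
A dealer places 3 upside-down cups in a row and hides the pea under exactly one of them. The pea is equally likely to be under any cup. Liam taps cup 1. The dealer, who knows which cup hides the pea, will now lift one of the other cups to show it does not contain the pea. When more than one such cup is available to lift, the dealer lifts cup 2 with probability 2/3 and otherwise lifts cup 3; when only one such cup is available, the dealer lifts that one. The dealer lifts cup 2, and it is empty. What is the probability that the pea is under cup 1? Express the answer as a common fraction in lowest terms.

2/5

Apply Bayes' rule, conditioning on where the pea actually is.
If it is under cup 1 (prior 1/3): cup 2 is available, opened with probability 2/3; weight (1/3)·(2/3) = 2/9.
If it is under cup 2 (prior 1/3): the dealer opened cup 2, so this case is ruled out; weight (1/3)·0 = 0.
If it is under cup 3 (prior 1/3): only cup 2 is available, probability 1; weight (1/3)·1 = 1/3.
The weights sum to 5/9.
So P(the pea under cup 1 | the dealer opened cup 2) = (2/9) / (5/9) = 2/5.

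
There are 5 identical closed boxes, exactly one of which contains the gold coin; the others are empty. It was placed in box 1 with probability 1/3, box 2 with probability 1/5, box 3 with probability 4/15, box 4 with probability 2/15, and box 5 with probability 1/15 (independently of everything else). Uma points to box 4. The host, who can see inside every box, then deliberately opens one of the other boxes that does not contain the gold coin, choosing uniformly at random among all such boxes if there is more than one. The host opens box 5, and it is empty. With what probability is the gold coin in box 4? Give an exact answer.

Apply Bayes' rule, conditioning on where the gold coin actually is.
If it is in box 1 (prior 1/3): the host has 3 equally likely choices, so probability 1/3; weight (1/3)·(1/3) = 1/9.
If it is in box 2 (prior 1/5): the host has 3 equally likely choices, so probability 1/3; weight (1/5)·(1/3) = 1/15.
If it is in box 3 (prior 4/15): the host has 3 equally likely choices, so probability 1/3; weight (4/15)·(1/3) = 4/45.
If it is in box 4 (prior 2/15): the host has 4 equally likely choices, so probability 1/4; weight (2/15)·(1/4) = 1/30.
If it is in box 5 (prior 1/15): the host opened box 5, so this case is ruled out; weight (1/15)·0 = 0.
The weights sum to 3/10.
So P(the gold coin in box 4 | the host opened box 5) = (1/30) / (3/10) = 1/9.

1/9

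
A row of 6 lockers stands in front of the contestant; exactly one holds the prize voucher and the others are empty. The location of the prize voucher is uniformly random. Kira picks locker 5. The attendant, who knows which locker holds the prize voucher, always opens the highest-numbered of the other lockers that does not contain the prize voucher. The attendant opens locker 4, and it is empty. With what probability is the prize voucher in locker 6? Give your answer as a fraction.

Apply Bayes' rule, conditioning on where the prize voucher actually is.
If it is in any of lockers 1, 2, 3, and 5 (prior 1/6 each): the attendant would have opened locker 6 instead, probability 0; weight (1/6)·0 = 0 each.
If it is in locker 4 (prior 1/6): the attendant opened locker 4, so this case is ruled out; weight (1/6)·0 = 0.
If it is in locker 6 (prior 1/6): locker 4 is the highest-numbered option available, probability 1; weight (1/6)·1 = 1/6.
The weights sum to 1/6.
So P(the prize voucher in locker 6 | the attendant opened locker 4) = (1/6) / (1/6) = 1.

1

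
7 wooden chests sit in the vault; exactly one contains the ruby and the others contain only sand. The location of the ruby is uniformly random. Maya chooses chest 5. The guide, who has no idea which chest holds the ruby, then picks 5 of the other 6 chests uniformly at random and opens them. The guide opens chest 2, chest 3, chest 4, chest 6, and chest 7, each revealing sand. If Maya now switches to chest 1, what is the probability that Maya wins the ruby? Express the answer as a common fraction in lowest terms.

1/2

Because the guide chose which chests to open without knowing where the ruby is, the choice is independent of the prize location. Learning that none of the 5 opened chests holds the ruby simply rules out those 5 locations and leaves the remaining 2 chests still equally likely by symmetry.
So P(the ruby in chest 1) = 1/2.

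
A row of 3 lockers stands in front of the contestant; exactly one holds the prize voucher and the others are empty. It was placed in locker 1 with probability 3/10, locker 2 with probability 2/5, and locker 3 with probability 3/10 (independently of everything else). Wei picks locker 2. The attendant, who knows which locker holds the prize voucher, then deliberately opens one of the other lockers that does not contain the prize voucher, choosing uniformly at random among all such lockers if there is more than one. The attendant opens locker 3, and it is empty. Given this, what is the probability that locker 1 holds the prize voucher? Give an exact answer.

Apply Bayes' rule, conditioning on where the prize voucher actually is.
If it is in locker 1 (prior 3/10): the attendant has no choice, probability 1; weight (3/10)·1 = 3/10.
If it is in locker 2 (prior 2/5): the attendant has 2 equally likely choices, so probability 1/2; weight (2/5)·(1/2) = 1/5.
If it is in locker 3 (prior 3/10): the attendant opened locker 3, so this case is ruled out; weight (3/10)·0 = 0.
The weights sum to 1/2.
So P(the prize voucher in locker 1 | the attendant opened locker 3) = (3/10) / (1/2) = 3/5.

3/5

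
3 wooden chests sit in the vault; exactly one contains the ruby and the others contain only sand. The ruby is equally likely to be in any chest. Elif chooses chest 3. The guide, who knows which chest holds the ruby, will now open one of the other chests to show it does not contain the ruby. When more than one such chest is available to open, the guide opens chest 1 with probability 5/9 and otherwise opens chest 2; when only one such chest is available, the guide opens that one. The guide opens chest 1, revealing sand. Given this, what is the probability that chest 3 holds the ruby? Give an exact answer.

Condition on the true location of the ruby.
If it is in chest 1 (prior 1/3): the guide opened chest 1, so this case is ruled out; weight (1/3)·0 = 0.
If it is in chest 2 (prior 1/3): only chest 1 is available, probability 1; weight (1/3)·1 = 1/3.
If it is in chest 3 (prior 1/3): chest 1 is available, opened with probability 5/9; weight (1/3)·(5/9) = 5/27.
The weights sum to 14/27.
So P(the ruby in chest 3 | the guide opened chest 1) = (5/27) / (14/27) = 5/14.

5/14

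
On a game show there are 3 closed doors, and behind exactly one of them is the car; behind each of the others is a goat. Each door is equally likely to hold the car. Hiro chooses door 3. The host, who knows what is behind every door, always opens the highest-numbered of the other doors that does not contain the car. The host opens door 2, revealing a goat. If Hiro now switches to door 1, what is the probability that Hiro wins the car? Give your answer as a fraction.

Consider each possible location of the car in turn.
If it is behind either of doors 1 and 3 (prior 1/3 each): door 2 is the highest-numbered option available, probability 1; weight (1/3)·1 = 1/3 each.
If it is behind door 2 (prior 1/3): the host opened door 2, so this case is ruled out; weight (1/3)·0 = 0.
The weights sum to 2/3.
So P(the car behind door 1 | the host opened door 2) = (1/3) / (2/3) = 1/2.

1/2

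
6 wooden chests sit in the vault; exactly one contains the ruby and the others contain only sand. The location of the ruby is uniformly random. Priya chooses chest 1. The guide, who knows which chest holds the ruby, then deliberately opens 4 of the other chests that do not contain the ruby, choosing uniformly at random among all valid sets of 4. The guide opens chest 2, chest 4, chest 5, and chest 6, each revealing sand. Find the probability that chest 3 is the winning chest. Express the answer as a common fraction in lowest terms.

Apply Bayes' rule, conditioning on where the ruby actually is.
If it is in chest 1 (prior 1/6): the guide has 5 equally likely choices, so probability 1/5; weight (1/6)·(1/5) = 1/30.
If it is in any of chests 2, 4, 5, and 6 (prior 1/6 each): that chest was opened and seen not to hold the prize — ruled out; weight (1/6)·0 = 0 each.
If it is in chest 3 (prior 1/6): the guide has no choice, probability 1; weight (1/6)·1 = 1/6.
The weights sum to 1/5.
So P(the ruby in chest 3 | the guide opened chest 2, chest 4, chest 5, and chest 6) = (1/6) / (1/5) = 5/6.

5/6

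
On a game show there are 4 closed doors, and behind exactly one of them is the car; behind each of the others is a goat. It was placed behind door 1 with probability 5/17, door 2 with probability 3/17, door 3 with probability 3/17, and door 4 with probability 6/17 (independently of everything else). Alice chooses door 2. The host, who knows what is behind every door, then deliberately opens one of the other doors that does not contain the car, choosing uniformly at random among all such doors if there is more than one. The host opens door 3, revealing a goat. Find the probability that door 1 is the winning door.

Apply Bayes' rule, conditioning on where the car actually is.
If it is behind door 1 (prior 5/17): the host has 2 equally likely choices, so probability 1/2; weight (5/17)·(1/2) = 5/34.
If it is behind door 2 (prior 3/17): the host has 3 equally likely choices, so probability 1/3; weight (3/17)·(1/3) = 1/17.
If it is behind door 3 (prior 3/17): the host opened door 3, so this case is ruled out; weight (3/17)·0 = 0.
If it is behind door 4 (prior 6/17): the host has 2 equally likely choices, so probability 1/2; weight (6/17)·(1/2) = 3/17.
The weights sum to 13/34.
So P(the car behind door 1 | the host opened door 3) = (5/34) / (13/34) = 5/13.

5/13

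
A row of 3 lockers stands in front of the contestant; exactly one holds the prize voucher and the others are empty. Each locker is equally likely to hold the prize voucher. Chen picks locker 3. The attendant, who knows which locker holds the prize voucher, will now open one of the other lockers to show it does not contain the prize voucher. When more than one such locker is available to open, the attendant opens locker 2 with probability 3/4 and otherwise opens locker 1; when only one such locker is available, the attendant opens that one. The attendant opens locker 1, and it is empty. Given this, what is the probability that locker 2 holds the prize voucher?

4/5

Condition on the true location of the prize voucher.
If it is in locker 1 (prior 1/3): the attendant opened locker 1, so this case is ruled out; weight (1/3)·0 = 0.
If it is in locker 2 (prior 1/3): only locker 1 is available, probability 1; weight (1/3)·1 = 1/3.
If it is in locker 3 (prior 1/3): locker 2 is available but not opened, probability 1/4; weight (1/3)·(1/4) = 1/12.
The weights sum to 5/12.
So P(the prize voucher in locker 2 | the attendant opened locker 1) = (1/3) / (5/12) = 4/5.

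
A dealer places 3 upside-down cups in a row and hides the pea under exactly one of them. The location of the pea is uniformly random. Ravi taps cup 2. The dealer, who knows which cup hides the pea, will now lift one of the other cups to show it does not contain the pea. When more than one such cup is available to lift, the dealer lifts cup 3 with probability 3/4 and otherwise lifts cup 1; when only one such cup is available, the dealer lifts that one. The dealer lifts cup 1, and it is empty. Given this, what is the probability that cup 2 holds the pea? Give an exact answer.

Condition on the true location of the pea.
If it is under cup 1 (prior 1/3): the dealer opened cup 1, so this case is ruled out; weight (1/3)·0 = 0.
If it is under cup 2 (prior 1/3): cup 3 is available but not opened, probability 1/4; weight (1/3)·(1/4) = 1/12.
If it is under cup 3 (prior 1/3): only cup 1 is available, probability 1; weight (1/3)·1 = 1/3.
The weights sum to 5/12.
So P(the pea under cup 2 | the dealer opened cup 1) = (1/12) / (5/12) = 1/5.

1/5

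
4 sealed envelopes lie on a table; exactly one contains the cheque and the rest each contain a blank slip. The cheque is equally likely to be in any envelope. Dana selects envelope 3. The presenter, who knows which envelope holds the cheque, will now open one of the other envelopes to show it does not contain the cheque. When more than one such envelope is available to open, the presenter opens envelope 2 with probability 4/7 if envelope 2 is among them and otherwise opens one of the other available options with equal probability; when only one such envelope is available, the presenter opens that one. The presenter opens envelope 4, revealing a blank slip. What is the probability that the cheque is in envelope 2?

7/16

Condition on the true location of the cheque.
If it is in envelope 1 (prior 1/4): envelope 2 is available but not opened, probability 3/7; weight (1/4)·(3/7) = 3/28.
If it is in envelope 2 (prior 1/4): envelope 2 holds the prize so is unavailable; the presenter chooses uniformly among the 2 others, probability 1/2; weight (1/4)·(1/2) = 1/8.
If it is in envelope 3 (prior 1/4): envelope 2 is available but not opened; envelope 4 gets probability (1 − 4/7)/2 = 3/14; weight (1/4)·(3/14) = 3/56.
If it is in envelope 4 (prior 1/4): the presenter opened envelope 4, so this case is ruled out; weight (1/4)·0 = 0.
The weights sum to 2/7.
So P(the cheque in envelope 2 | the presenter opened envelope 4) = (1/8) / (2/7) = 7/16.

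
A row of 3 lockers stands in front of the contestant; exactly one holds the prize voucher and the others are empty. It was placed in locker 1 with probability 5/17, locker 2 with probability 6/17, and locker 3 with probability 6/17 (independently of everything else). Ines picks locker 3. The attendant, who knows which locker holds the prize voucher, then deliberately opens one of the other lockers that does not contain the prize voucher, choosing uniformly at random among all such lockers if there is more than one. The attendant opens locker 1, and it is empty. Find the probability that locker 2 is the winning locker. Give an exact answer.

Consider each possible location of the prize voucher in turn.
If it is in locker 1 (prior 5/17): the attendant opened locker 1, so this case is ruled out; weight (5/17)·0 = 0.
If it is in locker 2 (prior 6/17): the attendant has no choice, probability 1; weight (6/17)·1 = 6/17.
If it is in locker 3 (prior 6/17): the attendant has 2 equally likely choices, so probability 1/2; weight (6/17)·(1/2) = 3/17.
The weights sum to 9/17.
So P(the prize voucher in locker 2 | the attendant opened locker 1) = (6/17) / (9/17) = 2/3.

2/3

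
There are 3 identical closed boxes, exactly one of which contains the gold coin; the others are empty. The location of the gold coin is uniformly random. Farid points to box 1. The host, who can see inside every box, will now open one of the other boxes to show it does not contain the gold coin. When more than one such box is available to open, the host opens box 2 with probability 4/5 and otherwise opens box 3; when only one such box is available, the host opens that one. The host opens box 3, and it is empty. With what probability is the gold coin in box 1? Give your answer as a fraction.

1/6

Condition on the true location of the gold coin.
If it is in box 1 (prior 1/3): box 2 is available but not opened, probability 1/5; weight (1/3)·(1/5) = 1/15.
If it is in box 2 (prior 1/3): only box 3 is available, probability 1; weight (1/3)·1 = 1/3.
If it is in box 3 (prior 1/3): the host opened box 3, so this case is ruled out; weight (1/3)·0 = 0.
The weights sum to 2/5.
So P(the gold coin in box 1 | the host opened box 3) = (1/15) / (2/5) = 1/6.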